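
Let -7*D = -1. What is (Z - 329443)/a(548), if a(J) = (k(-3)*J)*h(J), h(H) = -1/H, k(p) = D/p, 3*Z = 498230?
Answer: -3430693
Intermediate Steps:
D = 1/7 (D = -1/7*(-1) = 1/7 ≈ 0.14286)
Z = 498230/3 (Z = (1/3)*498230 = 498230/3 ≈ 1.6608e+5)
k(p) = 1/(7*p)
a(J) = 1/21 (a(J) = (((1/7)/(-3))*J)*(-1/J) = (((1/7)*(-1/3))*J)*(-1/J) = (-J/21)*(-1/J) = 1/21)
(Z - 329443)/a(548) = (498230/3 - 329443)/(1/21) = -490099/3*21 = -3430693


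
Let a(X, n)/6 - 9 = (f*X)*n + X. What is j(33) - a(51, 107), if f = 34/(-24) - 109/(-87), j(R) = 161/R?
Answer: 9584915/1914 ≈ 5007.8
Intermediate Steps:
f = -19/116 (f = 34*(-1/24) - 109*(-1/87) = -17/12 + 109/87 = -19/116 ≈ -0.16379)
a(X, n) = 54 + 6*X - 57*X*n/58 (a(X, n) = 54 + 6*((-19*X/116)*n + X) = 54 + 6*(-19*X*n/116 + X) = 54 + 6*(X - 19*X*n/116) = 54 + (6*X - 57*X*n/58) = 54 + 6*X - 57*X*n/58)
j(33) - a(51, 107) = 161/33 - (54 + 6*51 - 57/58*51*107) = 161*(1/33) - (54 + 306 - 311049/58) = 161/33 - 1*(-290169/58) = 161/33 + 290169/58 = 9584915/1914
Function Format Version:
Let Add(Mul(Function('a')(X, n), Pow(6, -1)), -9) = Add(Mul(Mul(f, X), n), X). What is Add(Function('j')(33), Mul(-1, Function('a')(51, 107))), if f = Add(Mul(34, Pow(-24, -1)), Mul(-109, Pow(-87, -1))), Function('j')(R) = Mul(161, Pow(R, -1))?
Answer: Rational(9584915, 1914) ≈ 5007.8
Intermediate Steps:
f = Rational(-19, 116) (f = Add(Mul(34, Rational(-1, 24)), Mul(-109, Rational(-1, 87))) = Add(Rational(-17, 12), Rational(109, 87)) = Rational(-19, 116) ≈ -0.16379)
Function('a')(X, n) = Add(54, Mul(6, X), Mul(Rational(-57, 58), X, n)) (Function('a')(X, n) = Add(54, Mul(6, Add(Mul(Mul(Rational(-19, 116), X), n), X))) = Add(54, Mul(6, Add(Mul(Rational(-19, 116), X, n), X))) = Add(54, Mul(6, Add(X, Mul(Rational(-19, 116), X, n)))) = Add(54, Add(Mul(6, X), Mul(Rational(-57, 58), X, n))) = Add(54, Mul(6, X), Mul(Rational(-57, 58), X, n)))
Add(Function('j')(33), Mul(-1, Function('a')(51, 107))) = Add(Mul(161, Pow(33, -1)), Mul(-1, Add(54, Mul(6, 51), Mul(Rational(-57, 58), 51, 107)))) = Add(Mul(161, Rational(1, 33)), Mul(-1, Add(54, 306, Rational(-311049, 58)))) = Add(Rational(161, 33), Mul(-1, Rational(-290169, 58))) = Add(Rational(161, 33), Rational(290169, 58)) = Rational(9584915, 1914)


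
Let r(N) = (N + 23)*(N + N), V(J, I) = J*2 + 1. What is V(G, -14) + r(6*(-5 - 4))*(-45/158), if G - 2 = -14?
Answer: -77147/79 ≈ -976.54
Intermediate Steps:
G = -12 (G = 2 - 14 = -12)
V(J, I) = 1 + 2*J (V(J, I) = 2*J + 1 = 1 + 2*J)
r(N) = 2*N*(23 + N) (r(N) = (23 + N)*(2*N) = 2*N*(23 + N))
V(G, -14) + r(6*(-5 - 4))*(-45/158) = (1 + 2*(-12)) + (2*(6*(-5 - 4))*(23 + 6*(-5 - 4)))*(-45/158) = (1 - 24) + (2*(6*(-9))*(23 + 6*(-9)))*(-45*1/158) = -23 + (2*(-54)*(23 - 54))*(-45/158) = -23 + (2*(-54)*(-31))*(-45/158) = -23 + 3348*(-45/158) = -23 - 75330/79 = -77147/79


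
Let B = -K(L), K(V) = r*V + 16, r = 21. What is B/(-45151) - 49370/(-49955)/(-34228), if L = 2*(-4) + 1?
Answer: -22622073081/7720187712074 ≈ -0.0029303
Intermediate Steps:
L = -7 (L = -8 + 1 = -7)
K(V) = 16 + 21*V (K(V) = 21*V + 16 = 16 + 21*V)
B = 131 (B = -(16 + 21*(-7)) = -(16 - 147) = -1*(-131) = 131)
B/(-45151) - 49370/(-49955)/(-34228) = 131/(-45151) - 49370/(-49955)/(-34228) = 131*(-1/45151) - 49370*(-1/49955)*(-1/34228) = -131/45151 + (9874/9991)*(-1/34228) = -131/45151 - 4937/170985974 = -22622073081/7720187712074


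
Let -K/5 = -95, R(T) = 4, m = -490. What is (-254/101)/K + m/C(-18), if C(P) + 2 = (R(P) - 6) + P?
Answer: 11751081/527725 ≈ 22.267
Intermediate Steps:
C(P) = -4 + P (C(P) = -2 + ((4 - 6) + P) = -2 + (-2 + P) = -4 + P)
K = 475 (K = -5*(-95) = 475)
(-254/101)/K + m/C(-18) = -254/101/475 - 490/(-4 - 18) = -254*1/101*(1/475) - 490/(-22) = -254/101*1/475 - 490*(-1/22) = -254/47975 + 245/11 = 11751081/527725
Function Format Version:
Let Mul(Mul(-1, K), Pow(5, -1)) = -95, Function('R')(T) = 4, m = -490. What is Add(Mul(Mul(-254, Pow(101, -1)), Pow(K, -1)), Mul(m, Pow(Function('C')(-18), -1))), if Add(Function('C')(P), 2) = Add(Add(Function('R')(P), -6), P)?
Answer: Rational(11751081, 527725) ≈ 22.267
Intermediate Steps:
Function('C')(P) = Add(-4, P) (Function('C')(P) = Add(-2, Add(Add(4, -6), P)) = Add(-2, Add(-2, P)) = Add(-4, P))
K = 475 (K = Mul(-5, -95) = 475)
Add(Mul(Mul(-254, Pow(101, -1)), Pow(K, -1)), Mul(m, Pow(Function('C')(-18), -1))) = Add(Mul(Mul(-254, Pow(101, -1)), Pow(475, -1)), Mul(-490, Pow(Add(-4, -18), -1))) = Add(Mul(Mul(-254, Rational(1, 101)), Rational(1, 475)), Mul(-490, Pow(-22, -1))) = Add(Mul(Rational(-254, 101), Rational(1, 475)), Mul(-490, Rational(-1, 22))) = Add(Rational(-254, 47975), Rational(245, 11)) = Rational(11751081, 527725)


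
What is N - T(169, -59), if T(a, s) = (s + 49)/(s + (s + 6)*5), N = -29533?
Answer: -4784351/162 ≈ -29533.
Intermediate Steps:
T(a, s) = (49 + s)/(30 + 6*s) (T(a, s) = (49 + s)/(s + (6 + s)*5) = (49 + s)/(s + (30 + 5*s)) = (49 + s)/(30 + 6*s))
N - T(169, -59) = -29533 - (49 - 59)/(6*(5 - 59)) = -29533 - (-10)/(6*(-54)) = -29533 - (-1)*(-10)/(6*54) = -29533 - 1*5/162 = -29533 - 5/162 = -4784351/162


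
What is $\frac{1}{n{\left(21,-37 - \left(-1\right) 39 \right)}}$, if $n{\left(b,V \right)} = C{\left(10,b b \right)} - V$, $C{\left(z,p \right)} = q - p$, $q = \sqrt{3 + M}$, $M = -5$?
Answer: $- \frac{443}{196251} - \frac{i \sqrt{2}}{196251} \approx -0.0022573 - 7.2061 \cdot 10^{-6} i$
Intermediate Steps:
$q = i \sqrt{2}$ ($q = \sqrt{3 - 5} = \sqrt{-2} = i \sqrt{2} \approx 1.4142 i$)
$C{\left(z,p \right)} = - p + i \sqrt{2}$ ($C{\left(z,p \right)} = i \sqrt{2} - p = - p + i \sqrt{2}$)
$n{\left(b,V \right)} = - V - b^{2} + i \sqrt{2}$ ($n{\left(b,V \right)} = \left(- b b + i \sqrt{2}\right) - V = \left(- b^{2} + i \sqrt{2}\right) - V = - V - b^{2} + i \sqrt{2}$)
$\frac{1}{n{\left(21,-37 - \left(-1\right) 39 \right)}} = \frac{1}{- (-37 - \left(-1\right) 39) - 21^{2} + i \sqrt{2}} = \frac{1}{- (-37 - -39) - 441 + i \sqrt{2}} = \frac{1}{- (-37 + 39) - 441 + i \sqrt{2}} = \frac{1}{\left(-1\right) 2 - 441 + i \sqrt{2}} = \frac{1}{-2 - 441 + i \sqrt{2}} = \frac{1}{-443 + i \sqrt{2}}$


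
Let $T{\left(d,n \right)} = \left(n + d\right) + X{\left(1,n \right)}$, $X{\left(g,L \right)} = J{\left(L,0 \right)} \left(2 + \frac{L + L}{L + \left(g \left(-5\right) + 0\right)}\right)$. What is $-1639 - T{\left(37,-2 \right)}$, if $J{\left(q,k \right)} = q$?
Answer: $- \frac{11682}{7} \approx -1668.9$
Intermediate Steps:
$X{\left(g,L \right)} = L \left(2 + \frac{2 L}{L - 5 g}\right)$ ($X{\left(g,L \right)} = L \left(2 + \frac{L + L}{L + \left(g \left(-5\right) + 0\right)}\right) = L \left(2 + \frac{2 L}{L + \left(- 5 g + 0\right)}\right) = L \left(2 + \frac{2 L}{L - 5 g}\right)$)
$T{\left(d,n \right)} = d + n + \frac{2 n \left(-5 + 2 n\right)}{-5 + n}$ ($T{\left(d,n \right)} = \left(n + d\right) + \frac{2 n \left(\left(-5\right) 1 + 2 n\right)}{n - 5} = \left(d + n\right) + \frac{2 n \left(-5 + 2 n\right)}{n - 5} = \left(d + n\right) + \frac{2 n \left(-5 + 2 n\right)}{-5 + n} = d + n + \frac{2 n \left(-5 + 2 n\right)}{-5 + n}$)
$-1639 - T{\left(37,-2 \right)} = -1639 - \frac{\left(-5 - 2\right) \left(37 - 2\right) + 2 \left(-2\right) \left(-5 + 2 \left(-2\right)\right)}{-5 - 2} = -1639 - \frac{\left(-7\right) 35 + 2 \left(-2\right) \left(-5 - 4\right)}{-7} = -1639 - - \frac{-245 + 2 \left(-2\right) \left(-9\right)}{7} = -1639 - - \frac{-245 + 36}{7} = -1639 - \left(- \frac{1}{7}\right) \left(-209\right) = -1639 - \frac{209}{7} = - \frac{11682}{7}$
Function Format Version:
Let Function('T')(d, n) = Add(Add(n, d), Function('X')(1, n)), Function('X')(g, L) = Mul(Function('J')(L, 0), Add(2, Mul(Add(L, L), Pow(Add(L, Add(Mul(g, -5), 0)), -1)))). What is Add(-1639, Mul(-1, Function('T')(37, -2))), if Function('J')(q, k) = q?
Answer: Rational(-11682, 7) ≈ -1668.9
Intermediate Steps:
Function('X')(g, L) = Mul(L, Add(2, Mul(2, L, Pow(Add(L, Mul(-5, g)), -1)))) (Function('X')(g, L) = Mul(L, Add(2, Mul(Add(L, L), Pow(Add(L, Add(Mul(g, -5), 0)), -1)))) = Mul(L, Add(2, Mul(Mul(2, L), Pow(Add(L, Add(Mul(-5, g), 0)), -1)))) = Mul(L, Add(2, Mul(Mul(2, L), Pow(Add(L, Mul(-5, g)), -1)))) = Mul(L, Add(2, Mul(2, L, Pow(Add(L, Mul(-5, g)), -1)))))
Function('T')(d, n) = Add(d, n, Mul(2, n, Pow(Add(-5, n), -1), Add(-5, Mul(2, n)))) (Function('T')(d, n) = Add(Add(n, d), Mul(2, n, Pow(Add(n, Mul(-5, 1)), -1), Add(Mul(-5, 1), Mul(2, n)))) = Add(Add(d, n), Mul(2, n, Pow(Add(n, -5), -1), Add(-5, Mul(2, n)))) = Add(Add(d, n), Mul(2, n, Pow(Add(-5, n), -1), Add(-5, Mul(2, n)))) = Add(d, n, Mul(2, n, Pow(Add(-5, n), -1), Add(-5, Mul(2, n)))))
Add(-1639, Mul(-1, Function('T')(37, -2))) = Add(-1639, Mul(-1, Mul(Pow(Add(-5, -2), -1), Add(Mul(Add(-5, -2), Add(37, -2)), Mul(2, -2, Add(-5, Mul(2, -2))))))) = Add(-1639, Mul(-1, Mul(Pow(-7, -1), Add(Mul(-7, 35), Mul(2, -2, Add(-5, -4)))))) = Add(-1639, Mul(-1, Mul(Rational(-1, 7), Add(-245, Mul(2, -2, -9))))) = Add(-1639, Mul(-1, Mul(Rational(-1, 7), Add(-245, 36)))) = Add(-1639, Mul(-1, Mul(Rational(-1, 7), -209))) = Add(-1639, Mul(-1, Rational(209, 7))) = Add(-1639, Rational(-209, 7)) = Rational(-11682, 7)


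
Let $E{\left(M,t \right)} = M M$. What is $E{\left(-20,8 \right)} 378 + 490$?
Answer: $151690$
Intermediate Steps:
$E{\left(M,t \right)} = M^{2}$
$E{\left(-20,8 \right)} 378 + 490 = \left(-20\right)^{2} \cdot 378 + 490 = 400 \cdot 378 + 490 = 151200 + 490 = 151690$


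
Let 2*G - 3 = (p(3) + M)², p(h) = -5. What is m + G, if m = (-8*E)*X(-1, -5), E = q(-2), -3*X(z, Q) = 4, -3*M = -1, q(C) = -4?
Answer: -545/18 ≈ -30.278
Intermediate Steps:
M = ⅓ (M = -⅓*(-1) = ⅓ ≈ 0.33333)
X(z, Q) = -4/3 (X(z, Q) = -⅓*4 = -4/3)
E = -4
G = 223/18 (G = 3/2 + (-5 + ⅓)²/2 = 3/2 + (-14/3)²/2 = 3/2 + (½)*(196/9) = 3/2 + 98/9 = 223/18 ≈ 12.389)
m = -128/3 (m = -8*(-4)*(-4/3) = 32*(-4/3) = -128/3 ≈ -42.667)
m + G = -128/3 + 223/18 = -545/18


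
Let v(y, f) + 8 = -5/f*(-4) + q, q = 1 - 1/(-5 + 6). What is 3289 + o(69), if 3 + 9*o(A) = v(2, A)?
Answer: 2041730/621 ≈ 3287.8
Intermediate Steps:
q = 0 (q = 1 - 1/1 = 1 - 1*1 = 1 - 1 = 0)
v(y, f) = -8 + 20/f (v(y, f) = -8 + (-5/f*(-4) + 0) = -8 + (20/f + 0) = -8 + 20/f)
o(A) = -11/9 + 20/(9*A) (o(A) = -⅓ + (-8 + 20/A)/9 = -⅓ + (-8/9 + 20/(9*A)) = -11/9 + 20/(9*A))
3289 + o(69) = 3289 + (⅑)*(20 - 11*69)/69 = 3289 + (⅑)*(1/69)*(20 - 759) = 3289 + (⅑)*(1/69)*(-739) = 3289 - 739/621 = 2041730/621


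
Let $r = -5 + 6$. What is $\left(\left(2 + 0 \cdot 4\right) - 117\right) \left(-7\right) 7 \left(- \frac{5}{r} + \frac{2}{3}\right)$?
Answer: $- \frac{73255}{3} \approx -24418.0$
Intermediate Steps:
$r = 1$
$\left(\left(2 + 0 \cdot 4\right) - 117\right) \left(-7\right) 7 \left(- \frac{5}{r} + \frac{2}{3}\right) = \left(\left(2 + 0 \cdot 4\right) - 117\right) \left(-7\right) 7 \left(- \frac{5}{1} + \frac{2}{3}\right) = \left(\left(2 + 0\right) - 117\right) \left(- 49 \left(\left(-5\right) 1 + 2 \cdot \frac{1}{3}\right)\right) = \left(2 - 117\right) \left(- 49 \left(-5 + \frac{2}{3}\right)\right) = - 115 \left(\left(-49\right) \left(- \frac{13}{3}\right)\right) = \left(-115\right) \frac{637}{3} = - \frac{73255}{3}$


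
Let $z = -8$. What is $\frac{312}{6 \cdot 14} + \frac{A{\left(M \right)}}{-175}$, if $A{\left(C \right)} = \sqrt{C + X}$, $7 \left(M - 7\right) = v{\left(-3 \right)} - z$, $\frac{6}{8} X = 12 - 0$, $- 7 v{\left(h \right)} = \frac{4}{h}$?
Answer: $\frac{26}{7} - \frac{\sqrt{10659}}{3675} \approx 3.6862$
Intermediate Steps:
$v{\left(h \right)} = - \frac{4}{7 h}$ ($v{\left(h \right)} = - \frac{4 \frac{1}{h}}{7} = - \frac{4}{7 h}$)
$X = 16$ ($X = \frac{4 \left(12 - 0\right)}{3} = \frac{4 \left(12 + 0\right)}{3} = \frac{4}{3} \cdot 12 = 16$)
$M = \frac{1201}{147}$ ($M = 7 + \frac{- \frac{4}{7 \left(-3\right)} - -8}{7} = 7 + \frac{\left(- \frac{4}{7}\right) \left(- \frac{1}{3}\right) + 8}{7} = 7 + \frac{\frac{4}{21} + 8}{7} = 7 + \frac{1}{7} \cdot \frac{172}{21} = 7 + \frac{172}{147} = \frac{1201}{147} \approx 8.1701$)
$A{\left(C \right)} = \sqrt{16 + C}$ ($A{\left(C \right)} = \sqrt{C + 16} = \sqrt{16 + C}$)
$\frac{312}{6 \cdot 14} + \frac{A{\left(M \right)}}{-175} = \frac{312}{6 \cdot 14} + \frac{\sqrt{16 + \frac{1201}{147}}}{-175} = \frac{312}{84} + \sqrt{\frac{3553}{147}} \left(- \frac{1}{175}\right) = 312 \cdot \frac{1}{84} + \frac{\sqrt{10659}}{21} \left(- \frac{1}{175}\right) = \frac{26}{7} - \frac{\sqrt{10659}}{3675}$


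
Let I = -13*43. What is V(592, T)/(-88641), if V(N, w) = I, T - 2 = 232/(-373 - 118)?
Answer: 559/88641 ≈ 0.0063063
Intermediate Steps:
T = 750/491 (T = 2 + 232/(-373 - 118) = 2 + 232/(-491) = 2 + 232*(-1/491) = 2 - 232/491 = 750/491 ≈ 1.5275)
I = -559
V(N, w) = -559
V(592, T)/(-88641) = -559/(-88641) = -559*(-1/88641) = 559/88641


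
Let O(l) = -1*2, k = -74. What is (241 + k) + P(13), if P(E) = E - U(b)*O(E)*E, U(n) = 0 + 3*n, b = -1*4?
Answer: -132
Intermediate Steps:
b = -4
O(l) = -2
U(n) = 3*n
P(E) = -23*E (P(E) = E - (3*(-4))*(-2)*E = E - (-12*(-2))*E = E - 24*E = -23*E)
(241 + k) + P(13) = (241 - 74) - 23*13 = 167 - 299 = -132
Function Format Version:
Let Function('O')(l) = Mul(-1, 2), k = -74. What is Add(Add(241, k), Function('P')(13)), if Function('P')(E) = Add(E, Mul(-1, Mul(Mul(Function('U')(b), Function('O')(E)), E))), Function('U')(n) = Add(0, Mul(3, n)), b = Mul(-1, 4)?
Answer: -132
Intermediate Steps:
b = -4
Function('O')(l) = -2
Function('U')(n) = Mul(3, n)
Function('P')(E) = Mul(-23, E) (Function('P')(E) = Add(E, Mul(-1, Mul(Mul(Mul(3, -4), -2), E))) = Add(E, Mul(-1, Mul(Mul(-12, -2), E))) = Add(E, Mul(-1, Mul(24, E))) = Add(E, Mul(-24, E)) = Mul(-23, E))
Add(Add(241, k), Function('P')(13)) = Add(Add(241, -74), Mul(-23, 13)) = Add(167, -299) = -132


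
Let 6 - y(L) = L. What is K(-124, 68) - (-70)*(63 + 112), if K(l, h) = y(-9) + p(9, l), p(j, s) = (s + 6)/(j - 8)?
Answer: 12147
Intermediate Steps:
p(j, s) = (6 + s)/(-8 + j)
y(L) = 6 - L
K(l, h) = 21 + l (K(l, h) = (6 - 1*(-9)) + (6 + l)/(-8 + 9) = (6 + 9) + (6 + l)/1 = 15 + 1*(6 + l) = 15 + (6 + l) = 21 + l)
K(-124, 68) - (-70)*(63 + 112) = (21 - 124) - (-70)*(63 + 112) = -103 - (-70)*175 = -103 - 1*(-12250) = -103 + 12250 = 12147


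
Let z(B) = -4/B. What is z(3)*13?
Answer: -52/3 ≈ -17.333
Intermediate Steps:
z(3)*13 = -4/3*13 = -52/3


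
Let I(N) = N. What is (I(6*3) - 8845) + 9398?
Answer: 571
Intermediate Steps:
(I(6*3) - 8845) + 9398 = (6*3 - 8845) + 9398 = (18 - 8845) + 9398 = -8827 + 9398 = 571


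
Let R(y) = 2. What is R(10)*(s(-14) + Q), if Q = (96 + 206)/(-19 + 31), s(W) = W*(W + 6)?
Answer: 823/3 ≈ 274.33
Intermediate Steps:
s(W) = W*(6 + W)
Q = 151/6 (Q = 302/12 = 302*(1/12) = 151/6 ≈ 25.167)
R(10)*(s(-14) + Q) = 2*(-14*(6 - 14) + 151/6) = 2*(-14*(-8) + 151/6) = 2*(112 + 151/6) = 2*(823/6) = 823/3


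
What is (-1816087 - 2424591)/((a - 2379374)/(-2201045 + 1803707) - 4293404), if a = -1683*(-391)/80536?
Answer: 135701751841247904/137388792910937461 ≈ 0.98772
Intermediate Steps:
a = 658053/80536 (a = 658053*(1/80536) = 658053/80536 ≈ 8.1709)
(-1816087 - 2424591)/((a - 2379374)/(-2201045 + 1803707) - 4293404) = (-1816087 - 2424591)/((658053/80536 - 2379374)/(-2201045 + 1803707) - 4293404) = -4240678/(-191624606411/80536/(-397338) - 4293404) = -4240678/(-191624606411/80536*(-1/397338) - 4293404) = -4240678/(191624606411/32000013168 - 4293404) = -4240678/(-137388792910937461/32000013168) = -4240678*(-32000013168/137388792910937461) = 135701751841247904/137388792910937461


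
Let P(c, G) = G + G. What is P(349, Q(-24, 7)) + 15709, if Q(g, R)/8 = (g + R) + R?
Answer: 15549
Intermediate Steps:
Q(g, R) = 8*g + 16*R (Q(g, R) = 8*((g + R) + R) = 8*((R + g) + R) = 8*(g + 2*R) = 8*g + 16*R)
P(c, G) = 2*G
P(349, Q(-24, 7)) + 15709 = 2*(8*(-24) + 16*7) + 15709 = 2*(-192 + 112) + 15709 = 2*(-80) + 15709 = -160 + 15709 = 15549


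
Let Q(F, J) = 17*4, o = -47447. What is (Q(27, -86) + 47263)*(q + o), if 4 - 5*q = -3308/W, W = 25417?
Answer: -285391589606289/127085 ≈ -2.2457e+9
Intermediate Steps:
q = 104976/127085 (q = 4/5 - (-3308)/(5*25417) = 4/5 - 1/5*(-3308/25417) = 4/5 + 3308/127085 = 104976/127085 ≈ 0.82603)
Q(F, J) = 68
(Q(27, -86) + 47263)*(q + o) = (68 + 47263)*(104976/127085 - 47447) = 47331*(-6029697019/127085) = -285391589606289/127085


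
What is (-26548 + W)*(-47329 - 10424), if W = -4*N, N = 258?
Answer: 1592827740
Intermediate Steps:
W = -1032 (W = -4*258 = -1032)
(-26548 + W)*(-47329 - 10424) = (-26548 - 1032)*(-47329 - 10424) = -27580*(-57753) = 1592827740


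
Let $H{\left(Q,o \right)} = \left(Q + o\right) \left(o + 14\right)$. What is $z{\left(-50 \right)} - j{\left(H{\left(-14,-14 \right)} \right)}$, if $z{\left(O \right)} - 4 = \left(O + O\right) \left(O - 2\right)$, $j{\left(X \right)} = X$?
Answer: $5204$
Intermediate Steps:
$H{\left(Q,o \right)} = \left(14 + o\right) \left(Q + o\right)$ ($H{\left(Q,o \right)} = \left(Q + o\right) \left(14 + o\right) = \left(14 + o\right) \left(Q + o\right)$)
$z{\left(O \right)} = 4 + 2 O \left(-2 + O\right)$ ($z{\left(O \right)} = 4 + \left(O + O\right) \left(O - 2\right) = 4 + 2 O \left(-2 + O\right)$)
$z{\left(-50 \right)} - j{\left(H{\left(-14,-14 \right)} \right)} = \left(4 - -200 + 2 \left(-50\right)^{2}\right) - \left(\left(-14\right)^{2} + 14 \left(-14\right) + 14 \left(-14\right) - -196\right) = \left(4 + 200 + 2 \cdot 2500\right) - \left(196 - 196 - 196 + 196\right) = \left(4 + 200 + 5000\right) - 0 = 5204 + 0 = 5204$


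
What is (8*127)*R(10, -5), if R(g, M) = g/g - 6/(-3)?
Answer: 3048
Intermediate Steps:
R(g, M) = 3 (R(g, M) = 1 - 6*(-1/3) = 1 + 2 = 3)
(8*127)*R(10, -5) = (8*127)*3 = 1016*3 = 3048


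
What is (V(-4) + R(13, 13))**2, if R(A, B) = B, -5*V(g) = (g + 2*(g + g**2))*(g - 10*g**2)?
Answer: 447561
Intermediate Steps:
V(g) = -(g - 10*g**2)*(2*g**2 + 3*g)/5 (V(g) = -(g + 2*(g + g**2))*(g - 10*g**2)/5 = -(g + (2*g + 2*g**2))*(g - 10*g**2)/5 = -(2*g**2 + 3*g)*(g - 10*g**2)/5 = -(g - 10*g**2)*(2*g**2 + 3*g)/5)
(V(-4) + R(13, 13))**2 = ((1/5)*(-4)**2*(-3 + 20*(-4)**2 + 28*(-4)) + 13)**2 = ((1/5)*16*(-3 + 20*16 - 112) + 13)**2 = ((1/5)*16*(-3 + 320 - 112) + 13)**2 = ((1/5)*16*205 + 13)**2 = (656 + 13)**2 = 669**2 = 447561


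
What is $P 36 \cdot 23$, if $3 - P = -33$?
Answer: $29808$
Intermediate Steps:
$P = 36$ ($P = 3 - -33 = 3 + 33 = 36$)
$P 36 \cdot 23 = 36 \cdot 36 \cdot 23 = 1296 \cdot 23 = 29808$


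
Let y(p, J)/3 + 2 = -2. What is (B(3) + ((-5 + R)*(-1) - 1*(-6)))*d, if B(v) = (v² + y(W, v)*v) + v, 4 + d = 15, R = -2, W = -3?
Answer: -121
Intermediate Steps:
y(p, J) = -12 (y(p, J) = -6 + 3*(-2) = -6 - 6 = -12)
d = 11 (d = -4 + 15 = 11)
B(v) = v² - 11*v (B(v) = (v² - 12*v) + v = v² - 11*v)
(B(3) + ((-5 + R)*(-1) - 1*(-6)))*d = (3*(-11 + 3) + ((-5 - 2)*(-1) - 1*(-6)))*11 = (3*(-8) + (-7*(-1) + 6))*11 = (-24 + (7 + 6))*11 = (-24 + 13)*11 = -11*11 = -121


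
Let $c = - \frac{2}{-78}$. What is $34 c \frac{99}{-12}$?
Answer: $- \frac{187}{26} \approx -7.1923$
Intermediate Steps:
$c = \frac{1}{39}$ ($c = \left(-2\right) \left(- \frac{1}{78}\right) = \frac{1}{39} \approx 0.025641$)
$34 c \frac{99}{-12} = 34 \cdot \frac{1}{39} \frac{99}{-12} = \frac{34 \cdot 99 \left(- \frac{1}{12}\right)}{39} = \frac{34}{39} \left(- \frac{33}{4}\right) = - \frac{187}{26}$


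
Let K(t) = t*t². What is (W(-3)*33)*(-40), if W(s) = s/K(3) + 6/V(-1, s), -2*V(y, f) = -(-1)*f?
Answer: -15400/3 ≈ -5133.3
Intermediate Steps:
K(t) = t³
V(y, f) = -f/2 (V(y, f) = -(-1)*(-f)/2 = -f/2)
W(s) = -12/s + s/27 (W(s) = s/(3³) + 6/((-s/2)) = s/27 + 6*(-2/s) = s*(1/27) - 12/s = s/27 - 12/s = -12/s + s/27)
(W(-3)*33)*(-40) = ((-12/(-3) + (1/27)*(-3))*33)*(-40) = ((-12*(-⅓) - ⅑)*33)*(-40) = ((4 - ⅑)*33)*(-40) = ((35/9)*33)*(-40) = (385/3)*(-40) = -15400/3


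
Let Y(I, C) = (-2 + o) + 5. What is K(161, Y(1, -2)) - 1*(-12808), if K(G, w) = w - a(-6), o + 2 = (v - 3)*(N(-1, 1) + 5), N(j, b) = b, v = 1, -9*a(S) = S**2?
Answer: 12801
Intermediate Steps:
a(S) = -S**2/9
o = -14 (o = -2 + (1 - 3)*(1 + 5) = -2 - 2*6 = -2 - 12 = -14)
Y(I, C) = -11 (Y(I, C) = (-2 - 14) + 5 = -16 + 5 = -11)
K(G, w) = 4 + w (K(G, w) = w - (-1)*(-6)**2/9 = w - (-1)*36/9 = w - 1*(-4) = w + 4 = 4 + w)
K(161, Y(1, -2)) - 1*(-12808) = (4 - 11) - 1*(-12808) = -7 + 12808 = 12801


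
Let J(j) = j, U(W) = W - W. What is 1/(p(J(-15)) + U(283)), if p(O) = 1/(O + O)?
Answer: -30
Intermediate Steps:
U(W) = 0
p(O) = 1/(2*O)
1/(p(J(-15)) + U(283)) = 1/((½)/(-15) + 0) = 1/((½)*(-1/15) + 0) = 1/(-1/30 + 0) = 1/(-1/30) = -30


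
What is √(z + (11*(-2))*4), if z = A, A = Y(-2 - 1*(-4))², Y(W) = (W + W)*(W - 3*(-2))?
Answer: 6*√26 ≈ 30.594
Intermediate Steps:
Y(W) = 2*W*(6 + W) (Y(W) = (2*W)*(W + 6) = (2*W)*(6 + W) = 2*W*(6 + W))
A = 1024 (A = (2*(-2 - 1*(-4))*(6 + (-2 - 1*(-4))))² = (2*(-2 + 4)*(6 + (-2 + 4)))² = (2*2*(6 + 2))² = (2*2*8)² = 32² = 1024)
z = 1024
√(z + (11*(-2))*4) = √(1024 + (11*(-2))*4) = √(1024 - 22*4) = √(1024 - 88) = √936 = 6*√26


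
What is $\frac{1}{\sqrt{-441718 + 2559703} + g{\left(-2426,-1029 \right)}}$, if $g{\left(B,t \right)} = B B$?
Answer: $\frac{5885476}{34638825628591} - \frac{\sqrt{2117985}}{34638825628591} \approx 1.6987 \cdot 10^{-7}$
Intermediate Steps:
$g{\left(B,t \right)} = B^{2}$
$\frac{1}{\sqrt{-441718 + 2559703} + g{\left(-2426,-1029 \right)}} = \frac{1}{\sqrt{-441718 + 2559703} + \left(-2426\right)^{2}} = \frac{1}{\sqrt{2117985} + 5885476} = \frac{1}{5885476 + \sqrt{2117985}}$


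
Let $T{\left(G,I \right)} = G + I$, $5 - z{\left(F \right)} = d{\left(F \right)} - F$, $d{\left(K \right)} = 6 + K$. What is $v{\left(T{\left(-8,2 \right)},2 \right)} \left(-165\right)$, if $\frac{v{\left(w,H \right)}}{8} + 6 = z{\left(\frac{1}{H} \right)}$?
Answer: $9240$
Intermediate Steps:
$z{\left(F \right)} = -1$ ($z{\left(F \right)} = 5 - \left(\left(6 + F\right) - F\right) = 5 - 6 = -1$)
$v{\left(w,H \right)} = -56$ ($v{\left(w,H \right)} = -48 + 8 \left(-1\right) = -48 - 8 = -56$)
$v{\left(T{\left(-8,2 \right)},2 \right)} \left(-165\right) = \left(-56\right) \left(-165\right) = 9240$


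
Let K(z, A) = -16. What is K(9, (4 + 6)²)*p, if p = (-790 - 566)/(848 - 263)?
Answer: 7232/195 ≈ 37.087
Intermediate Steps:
p = -452/195 (p = -1356/585 = -1356*1/585 = -452/195 ≈ -2.3179)
K(9, (4 + 6)²)*p = -16*(-452/195) = 7232/195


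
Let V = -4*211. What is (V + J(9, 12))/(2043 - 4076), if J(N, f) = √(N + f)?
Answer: 844/2033 - √21/2033 ≈ 0.41290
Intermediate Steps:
V = -844
(V + J(9, 12))/(2043 - 4076) = (-844 + √(9 + 12))/(2043 - 4076) = (-844 + √21)/(-2033) = (-844 + √21)*(-1/2033) = 844/2033 - √21/2033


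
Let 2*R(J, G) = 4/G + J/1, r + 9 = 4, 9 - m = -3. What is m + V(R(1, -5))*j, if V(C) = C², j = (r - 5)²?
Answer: 13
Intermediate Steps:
m = 12 (m = 9 - 1*(-3) = 9 + 3 = 12)
r = -5 (r = -9 + 4 = -5)
R(J, G) = J/2 + 2/G (R(J, G) = (4/G + J/1)/2 = (4/G + J*1)/2 = (4/G + J)/2 = (J + 4/G)/2 = J/2 + 2/G)
j = 100 (j = (-5 - 5)² = (-10)² = 100)
m + V(R(1, -5))*j = 12 + ((½)*1 + 2/(-5))²*100 = 12 + (½ + 2*(-⅕))²*100 = 12 + (½ - ⅖)²*100 = 12 + (⅒)²*100 = 12 + (1/100)*100 = 12 + 1 = 13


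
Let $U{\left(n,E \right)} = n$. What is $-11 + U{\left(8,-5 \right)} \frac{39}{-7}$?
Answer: $- \frac{389}{7} \approx -55.571$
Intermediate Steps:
$-11 + U{\left(8,-5 \right)} \frac{39}{-7} = -11 + 8 \frac{39}{-7} = -11 + 8 \cdot 39 \left(- \frac{1}{7}\right) = -11 + 8 \left(- \frac{39}{7}\right) = -11 - \frac{312}{7} = - \frac{389}{7}$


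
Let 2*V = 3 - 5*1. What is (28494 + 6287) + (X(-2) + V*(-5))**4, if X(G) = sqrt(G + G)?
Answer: 34822 + 840*I ≈ 34822.0 + 840.0*I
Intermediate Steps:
V = -1 (V = (3 - 5*1)/2 = (3 - 5)/2 = (1/2)*(-2) = -1)
X(G) = sqrt(2)*sqrt(G) (X(G) = sqrt(2*G) = sqrt(2)*sqrt(G))
(28494 + 6287) + (X(-2) + V*(-5))**4 = (28494 + 6287) + (sqrt(2)*sqrt(-2) - 1*(-5))**4 = 34781 + (sqrt(2)*(I*sqrt(2)) + 5)**4 = 34781 + (2*I + 5)**4 = 34781 + (5 + 2*I)**4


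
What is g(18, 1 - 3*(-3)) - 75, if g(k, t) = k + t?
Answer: -47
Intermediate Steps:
g(18, 1 - 3*(-3)) - 75 = (18 + (1 - 3*(-3))) - 75 = (18 + (1 + 9)) - 75 = (18 + 10) - 75 = 28 - 75 = -47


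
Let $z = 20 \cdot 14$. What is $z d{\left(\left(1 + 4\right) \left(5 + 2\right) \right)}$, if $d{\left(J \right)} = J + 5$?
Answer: $11200$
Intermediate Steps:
$d{\left(J \right)} = 5 + J$
$z = 280$
$z d{\left(\left(1 + 4\right) \left(5 + 2\right) \right)} = 280 \left(5 + \left(1 + 4\right) \left(5 + 2\right)\right) = 280 \left(5 + 5 \cdot 7\right) = 280 \left(5 + 35\right) = 280 \cdot 40 = 11200$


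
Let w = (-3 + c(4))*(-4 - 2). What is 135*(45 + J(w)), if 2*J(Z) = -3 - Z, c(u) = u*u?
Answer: 22275/2 ≈ 11138.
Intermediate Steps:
c(u) = u²
w = -78 (w = (-3 + 4²)*(-4 - 2) = (-3 + 16)*(-6) = 13*(-6) = -78)
J(Z) = -3/2 - Z/2 (J(Z) = (-3 - Z)/2 = -3/2 - Z/2)
135*(45 + J(w)) = 135*(45 + (-3/2 - ½*(-78))) = 135*(45 + (-3/2 + 39)) = 135*(45 + 75/2) = 135*(165/2) = 22275/2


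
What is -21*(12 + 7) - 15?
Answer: -414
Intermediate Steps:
-21*(12 + 7) - 15 = -21*19 - 15 = -399 - 15 = -414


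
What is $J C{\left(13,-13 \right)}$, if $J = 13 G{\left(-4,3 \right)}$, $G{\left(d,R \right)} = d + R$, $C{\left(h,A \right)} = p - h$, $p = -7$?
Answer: $260$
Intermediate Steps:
$C{\left(h,A \right)} = -7 - h$
$G{\left(d,R \right)} = R + d$
$J = -13$ ($J = 13 \left(3 - 4\right) = 13 \left(-1\right) = -13$)
$J C{\left(13,-13 \right)} = - 13 \left(-7 - 13\right) = \left(-13\right) \left(-20\right) = 260$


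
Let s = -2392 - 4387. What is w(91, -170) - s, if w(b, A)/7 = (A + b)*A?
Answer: 100789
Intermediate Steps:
w(b, A) = 7*A*(A + b) (w(b, A) = 7*((A + b)*A) = 7*(A*(A + b)) = 7*A*(A + b))
s = -6779
w(91, -170) - s = 7*(-170)*(-170 + 91) - 1*(-6779) = 7*(-170)*(-79) + 6779 = 94010 + 6779 = 100789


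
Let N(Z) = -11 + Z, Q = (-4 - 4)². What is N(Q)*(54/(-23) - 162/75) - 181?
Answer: -241451/575 ≈ -419.91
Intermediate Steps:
Q = 64 (Q = (-8)² = 64)
N(Q)*(54/(-23) - 162/75) - 181 = (-11 + 64)*(54/(-23) - 162/75) - 181 = 53*(54*(-1/23) - 162*1/75) - 181 = 53*(-54/23 - 54/25) - 181 = 53*(-2592/575) - 181 = -137376/575 - 181 = -241451/575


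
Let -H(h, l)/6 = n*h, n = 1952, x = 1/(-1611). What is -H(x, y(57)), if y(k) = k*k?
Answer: -3904/537 ≈ -7.2700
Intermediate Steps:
x = -1/1611 ≈ -0.00062073
y(k) = k**2
H(h, l) = -11712*h
-H(x, y(57)) = -(-11712)*(-1)/1611 = -1*3904/537 = -3904/537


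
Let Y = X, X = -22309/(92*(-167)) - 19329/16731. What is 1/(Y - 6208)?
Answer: -85685028/531907226783 ≈ -0.00016109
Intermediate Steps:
X = 25427041/85685028 (X = -22309/(-15364) - 19329*1/16731 = -22309*(-1/15364) - 6443/5577 = 22309/15364 - 6443/5577 = 25427041/85685028 ≈ 0.29675)
Y = 25427041/85685028 ≈ 0.29675
1/(Y - 6208) = 1/(25427041/85685028 - 6208) = 1/(-531907226783/85685028) = -85685028/531907226783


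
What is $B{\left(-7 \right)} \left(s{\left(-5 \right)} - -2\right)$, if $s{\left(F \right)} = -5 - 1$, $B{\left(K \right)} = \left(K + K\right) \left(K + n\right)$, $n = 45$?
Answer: $2128$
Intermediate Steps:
$B{\left(K \right)} = 2 K \left(45 + K\right)$ ($B{\left(K \right)} = \left(K + K\right) \left(K + 45\right) = 2 K \left(45 + K\right)$)
$s{\left(F \right)} = -6$
$B{\left(-7 \right)} \left(s{\left(-5 \right)} - -2\right) = 2 \left(-7\right) \left(45 - 7\right) \left(-6 - -2\right) = 2 \left(-7\right) 38 \left(-6 + 2\right) = \left(-532\right) \left(-4\right) = 2128$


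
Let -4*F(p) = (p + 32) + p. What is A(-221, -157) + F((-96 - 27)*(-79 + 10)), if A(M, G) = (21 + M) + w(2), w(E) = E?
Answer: -8899/2 ≈ -4449.5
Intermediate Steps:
F(p) = -8 - p/2 (F(p) = -((p + 32) + p)/4 = -((32 + p) + p)/4 = -(32 + 2*p)/4 = -8 - p/2)
A(M, G) = 23 + M (A(M, G) = (21 + M) + 2 = 23 + M)
A(-221, -157) + F((-96 - 27)*(-79 + 10)) = (23 - 221) + (-8 - (-96 - 27)*(-79 + 10)/2) = -198 + (-8 - (-123)*(-69)/2) = -198 + (-8 - ½*8487) = -198 + (-8 - 8487/2) = -198 - 8503/2 = -8899/2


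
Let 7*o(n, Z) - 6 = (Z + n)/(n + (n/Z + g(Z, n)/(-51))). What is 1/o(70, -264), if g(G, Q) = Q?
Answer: 357945/161698 ≈ 2.2137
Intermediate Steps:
o(n, Z) = 6/7 + (Z + n)/(7*(50*n/51 + n/Z)) (o(n, Z) = 6/7 + ((Z + n)/(n + (n/Z + n/(-51))))/7 = 6/7 + ((Z + n)/(n + (n/Z + n*(-1/51))))/7 = 6/7 + ((Z + n)/(n + (n/Z - n/51)))/7 = 6/7 + ((Z + n)/(n + (-n/51 + n/Z)))/7 = 6/7 + ((Z + n)/(50*n/51 + n/Z))/7 = 6/7 + (Z + n)/(7*(50*n/51 + n/Z)))
1/o(70, -264) = 1/((3/7)*(17*(-264)² + 102*70 + 117*(-264)*70)/(70*(51 + 50*(-264)))) = 1/((3/7)*(1/70)*(17*69696 + 7140 - 2162160)/(51 - 13200)) = 1/((3/7)*(1/70)*(1184832 + 7140 - 2162160)/(-13149)) = 1/((3/7)*(1/70)*(-1/13149)*(-970188)) = 1/(161698/357945) = 357945/161698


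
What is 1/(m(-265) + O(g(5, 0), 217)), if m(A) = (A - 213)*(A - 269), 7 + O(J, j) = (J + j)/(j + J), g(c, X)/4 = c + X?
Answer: 1/255246 ≈ 3.9178e-6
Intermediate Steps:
g(c, X) = 4*X + 4*c (g(c, X) = 4*(c + X) = 4*(X + c) = 4*X + 4*c)
O(J, j) = -6 (O(J, j) = -7 + (J + j)/(j + J) = -7 + (J + j)/(J + j) = -7 + 1 = -6)
m(A) = (-269 + A)*(-213 + A) (m(A) = (-213 + A)*(-269 + A) = (-269 + A)*(-213 + A))
1/(m(-265) + O(g(5, 0), 217)) = 1/((57297 + (-265)**2 - 482*(-265)) - 6) = 1/((57297 + 70225 + 127730) - 6) = 1/(255252 - 6) = 1/255246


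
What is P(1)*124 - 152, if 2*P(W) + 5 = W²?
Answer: -400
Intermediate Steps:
P(W) = -5/2 + W²/2
P(1)*124 - 152 = (-5/2 + (½)*1²)*124 - 152 = (-5/2 + (½)*1)*124 - 152 = (-5/2 + ½)*124 - 152 = -2*124 - 152 = -248 - 152 = -400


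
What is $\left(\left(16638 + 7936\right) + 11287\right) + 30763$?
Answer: $66624$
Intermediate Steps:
$\left(\left(16638 + 7936\right) + 11287\right) + 30763 = \left(24574 + 11287\right) + 30763 = 35861 + 30763 = 66624$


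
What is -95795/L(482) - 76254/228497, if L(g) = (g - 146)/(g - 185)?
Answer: -309572383119/3655952 ≈ -84676.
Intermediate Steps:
L(g) = (-146 + g)/(-185 + g)
-95795/L(482) - 76254/228497 = -95795*(-185 + 482)/(-146 + 482) - 76254/228497 = -95795/(336/297) - 76254*1/228497 = -95795/((1/297)*336) - 76254/228497 = -95795/112/99 - 76254/228497 = -95795*99/112 - 76254/228497 = -1354815/16 - 76254/228497 = -309572383119/3655952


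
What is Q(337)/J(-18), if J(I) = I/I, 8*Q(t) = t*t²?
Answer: 38272753/8 ≈ 4.7841e+6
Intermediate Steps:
Q(t) = t³/8 (Q(t) = (t*t²)/8 = t³/8)
J(I) = 1
Q(337)/J(-18) = ((⅛)*337³)/1 = ((⅛)*38272753)*1 = (38272753/8)*1 = 38272753/8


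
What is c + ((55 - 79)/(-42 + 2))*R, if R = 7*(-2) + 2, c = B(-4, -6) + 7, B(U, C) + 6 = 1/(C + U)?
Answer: -63/10 ≈ -6.3000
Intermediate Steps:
B(U, C) = -6 + 1/(C + U)
c = 9/10 (c = (1 - 6*(-6) - 6*(-4))/(-6 - 4) + 7 = (1 + 36 + 24)/(-10) + 7 = -⅒*61 + 7 = -61/10 + 7 = 9/10 ≈ 0.90000)
R = -12 (R = -14 + 2 = -12)
c + ((55 - 79)/(-42 + 2))*R = 9/10 + ((55 - 79)/(-42 + 2))*(-12) = 9/10 - 24/(-40)*(-12) = 9/10 - 24*(-1/40)*(-12) = 9/10 + (⅗)*(-12) = 9/10 - 36/5 = -63/10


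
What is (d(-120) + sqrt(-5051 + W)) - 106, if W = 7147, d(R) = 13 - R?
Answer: 27 + 4*sqrt(131) ≈ 72.782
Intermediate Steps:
(d(-120) + sqrt(-5051 + W)) - 106 = ((13 - 1*(-120)) + sqrt(-5051 + 7147)) - 106 = ((13 + 120) + sqrt(2096)) - 106 = (133 + 4*sqrt(131)) - 106 = 27 + 4*sqrt(131)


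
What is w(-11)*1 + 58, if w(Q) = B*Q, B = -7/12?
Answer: 773/12 ≈ 64.417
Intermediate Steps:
B = -7/12 (B = -7*1/12 = -7/12 ≈ -0.58333)
w(Q) = -7*Q/12
w(-11)*1 + 58 = -7/12*(-11)*1 + 58 = (77/12)*1 + 58 = 77/12 + 58 = 773/12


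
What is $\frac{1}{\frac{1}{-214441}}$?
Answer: $-214441$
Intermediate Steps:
$\frac{1}{\frac{1}{-214441}} = \frac{1}{- \frac{1}{214441}} = -214441$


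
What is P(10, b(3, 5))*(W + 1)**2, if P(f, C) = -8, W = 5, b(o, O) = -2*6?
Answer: -288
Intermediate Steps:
b(o, O) = -12
P(10, b(3, 5))*(W + 1)**2 = -8*(5 + 1)**2 = -8*6**2 = -8*36 = -288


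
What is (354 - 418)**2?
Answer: 4096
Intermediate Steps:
(354 - 418)**2 = (-64)**2 = 4096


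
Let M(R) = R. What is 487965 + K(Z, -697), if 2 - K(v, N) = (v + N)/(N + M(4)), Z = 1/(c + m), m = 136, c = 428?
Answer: 17338407707/35532 ≈ 4.8797e+5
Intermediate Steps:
Z = 1/564 (Z = 1/(428 + 136) = 1/564 ≈ 0.0017731)
K(v, N) = 2 - (N + v)/(4 + N) (K(v, N) = 2 - (v + N)/(N + 4) = 2 - (N + v)/(4 + N))
487965 + K(Z, -697) = 487965 + (8 - 697 - 1*1/564)/(4 - 697) = 487965 + (8 - 697 - 1/564)/(-693) = 487965 - 1/693*(-388597/564) = 487965 + 35327/35532 = 17338407707/35532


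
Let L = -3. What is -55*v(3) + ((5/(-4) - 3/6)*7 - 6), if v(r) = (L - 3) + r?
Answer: 587/4 ≈ 146.75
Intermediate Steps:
v(r) = -6 + r (v(r) = (-3 - 3) + r = -6 + r)
-55*v(3) + ((5/(-4) - 3/6)*7 - 6) = -55*(-6 + 3) + ((5/(-4) - 3/6)*7 - 6) = -55*(-3) + ((5*(-1/4) - 3*1/6)*7 - 6) = 165 + ((-5/4 - 1/2)*7 - 6) = 165 + (-7/4*7 - 6) = 165 + (-49/4 - 6) = 165 - 73/4 = 587/4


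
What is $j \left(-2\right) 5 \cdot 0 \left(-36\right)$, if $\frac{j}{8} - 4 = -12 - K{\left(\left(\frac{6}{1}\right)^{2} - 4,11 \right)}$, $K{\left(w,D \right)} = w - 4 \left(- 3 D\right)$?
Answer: $0$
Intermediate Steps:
$K{\left(w,D \right)} = w + 12 D$
$j = -1376$ ($j = 32 + 8 \left(-12 - \left(\left(\left(\frac{6}{1}\right)^{2} - 4\right) + 12 \cdot 11\right)\right) = 32 + 8 \left(-12 - \left(\left(\left(6 \cdot 1\right)^{2} - 4\right) + 132\right)\right) = 32 + 8 \left(-12 - \left(\left(6^{2} - 4\right) + 132\right)\right) = 32 + 8 \left(-12 - \left(\left(36 - 4\right) + 132\right)\right) = 32 + 8 \left(-12 - \left(32 + 132\right)\right) = 32 + 8 \left(-12 - 164\right) = 32 + 8 \left(-176\right) = 32 - 1408 = -1376$)
$j \left(-2\right) 5 \cdot 0 \left(-36\right) = - 1376 \left(-2\right) 5 \cdot 0 \left(-36\right) = - 1376 \left(\left(-10\right) 0\right) \left(-36\right) = \left(-1376\right) 0 \left(-36\right) = 0 \left(-36\right) = 0$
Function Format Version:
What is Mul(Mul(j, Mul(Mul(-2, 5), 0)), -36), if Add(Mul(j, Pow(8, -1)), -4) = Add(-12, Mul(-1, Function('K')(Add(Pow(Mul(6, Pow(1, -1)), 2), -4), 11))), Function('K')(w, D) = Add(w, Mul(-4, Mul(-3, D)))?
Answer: 0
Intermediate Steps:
Function('K')(w, D) = Add(w, Mul(12, D))
j = -1376 (j = Add(32, Mul(8, Add(-12, Mul(-1, Add(Add(Pow(Mul(6, Pow(1, -1)), 2), -4), Mul(12, 11)))))) = Add(32, Mul(8, Add(-12, Mul(-1, Add(Add(Pow(Mul(6, 1), 2), -4), 132))))) = Add(32, Mul(8, Add(-12, Mul(-1, Add(Add(Pow(6, 2), -4), 132))))) = Add(32, Mul(8, Add(-12, Mul(-1, Add(Add(36, -4), 132))))) = Add(32, Mul(8, Add(-12, Mul(-1, Add(32, 132))))) = Add(32, Mul(8, Add(-12, Mul(-1, 164)))) = Add(32, Mul(8, Add(-12, -164))) = Add(32, Mul(8, -176)) = Add(32, -1408) = -1376)
Mul(Mul(j, Mul(Mul(-2, 5), 0)), -36) = Mul(Mul(-1376, Mul(Mul(-2, 5), 0)), -36) = Mul(Mul(-1376, Mul(-10, 0)), -36) = Mul(Mul(-1376, 0), -36) = Mul(0, -36) = 0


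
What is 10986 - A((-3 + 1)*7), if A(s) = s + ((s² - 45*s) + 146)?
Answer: 10028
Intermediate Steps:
A(s) = 146 + s² - 44*s (A(s) = s + (146 + s² - 45*s) = 146 + s² - 44*s)
10986 - A((-3 + 1)*7) = 10986 - (146 + ((-3 + 1)*7)² - 44*(-3 + 1)*7) = 10986 - (146 + (-2*7)² - (-88)*7) = 10986 - (146 + (-14)² - 44*(-14)) = 10986 - (146 + 196 + 616) = 10986 - 1*958 = 10986 - 958 = 10028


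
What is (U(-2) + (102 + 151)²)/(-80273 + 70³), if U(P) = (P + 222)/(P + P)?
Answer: 63954/262727 ≈ 0.24342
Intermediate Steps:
U(P) = (222 + P)/(2*P) (U(P) = (222 + P)/((2*P)) = (222 + P)*(1/(2*P)) = (222 + P)/(2*P))
(U(-2) + (102 + 151)²)/(-80273 + 70³) = ((½)*(222 - 2)/(-2) + (102 + 151)²)/(-80273 + 70³) = ((½)*(-½)*220 + 253²)/(-80273 + 343000) = (-55 + 64009)/262727 = 63954*(1/262727) = 63954/262727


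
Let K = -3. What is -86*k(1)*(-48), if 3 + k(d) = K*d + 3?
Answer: -12384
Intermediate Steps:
k(d) = -3*d (k(d) = -3 + (-3*d + 3) = -3 + (3 - 3*d) = -3*d)
-86*k(1)*(-48) = -(-258)*(-48) = -86*(-3)*(-48) = 258*(-48) = -12384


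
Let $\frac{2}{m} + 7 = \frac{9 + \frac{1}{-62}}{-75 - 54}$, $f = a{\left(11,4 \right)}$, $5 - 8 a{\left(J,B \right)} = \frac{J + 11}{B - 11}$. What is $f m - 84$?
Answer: $- \frac{66722511}{791602} \approx -84.288$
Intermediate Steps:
$a{\left(J,B \right)} = \frac{5}{8} - \frac{11 + J}{8 \left(-11 + B\right)}$ ($a{\left(J,B \right)} = \frac{5}{8} - \frac{\left(J + 11\right) \frac{1}{B - 11}}{8} = \frac{5}{8} - \frac{\left(11 + J\right) \frac{1}{-11 + B}}{8} = \frac{5}{8} - \frac{\frac{1}{-11 + B} \left(11 + J\right)}{8} = \frac{5}{8} - \frac{11 + J}{8 \left(-11 + B\right)}$)
$f = \frac{57}{56}$ ($f = \frac{-66 - 11 + 5 \cdot 4}{8 \left(-11 + 4\right)} = \frac{-66 - 11 + 20}{8 \left(-7\right)} = \frac{1}{8} \left(- \frac{1}{7}\right) \left(-57\right) = \frac{57}{56} \approx 1.0179$)
$m = - \frac{15996}{56543}$ ($m = \frac{2}{-7 + \frac{9 + \frac{1}{-62}}{-75 - 54}} = \frac{2}{-7 + \frac{9 - \frac{1}{62}}{-129}} = \frac{2}{-7 + \frac{557}{62} \left(- \frac{1}{129}\right)} = \frac{2}{-7 - \frac{557}{7998}} = \frac{2}{- \frac{56543}{7998}} = 2 \left(- \frac{7998}{56543}\right) = - \frac{15996}{56543} \approx -0.2829$)
$f m - 84 = \frac{57}{56} \left(- \frac{15996}{56543}\right) - 84 = - \frac{227943}{791602} - 84 = - \frac{66722511}{791602}$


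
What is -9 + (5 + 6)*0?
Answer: -9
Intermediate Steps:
-9 + (5 + 6)*0 = -9 + 11*0 = -9 + 0 = -9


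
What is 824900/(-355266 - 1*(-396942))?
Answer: 206225/10419 ≈ 19.793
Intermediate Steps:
824900/(-355266 - 1*(-396942)) = 824900/(-355266 + 396942) = 824900/41676 = 824900*(1/41676) = 206225/10419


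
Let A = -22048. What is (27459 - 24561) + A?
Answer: -19150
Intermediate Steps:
(27459 - 24561) + A = (27459 - 24561) - 22048 = 2898 - 22048 = -19150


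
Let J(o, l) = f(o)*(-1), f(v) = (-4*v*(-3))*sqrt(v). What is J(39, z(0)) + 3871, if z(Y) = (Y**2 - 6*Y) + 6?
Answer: 3871 - 468*sqrt(39) ≈ 948.34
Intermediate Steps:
f(v) = 12*v**(3/2) (f(v) = (12*v)*sqrt(v) = 12*v**(3/2))
z(Y) = 6 + Y**2 - 6*Y
J(o, l) = -12*o**(3/2) (J(o, l) = (12*o**(3/2))*(-1) = -12*o**(3/2))
J(39, z(0)) + 3871 = -468*sqrt(39) + 3871 = 3871 - 468*sqrt(39)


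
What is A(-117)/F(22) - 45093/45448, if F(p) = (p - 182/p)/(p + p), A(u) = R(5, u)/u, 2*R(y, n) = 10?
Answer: -69741707/61763832 ≈ -1.1292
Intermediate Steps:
R(y, n) = 5 (R(y, n) = (½)*10 = 5)
A(u) = 5/u
F(p) = (p - 182/p)/(2*p) (F(p) = (p - 182/p)/((2*p)) = (p - 182/p)*(1/(2*p)) = (p - 182/p)/(2*p))
A(-117)/F(22) - 45093/45448 = (5/(-117))/(½ - 91/22²) - 45093/45448 = (5*(-1/117))/(½ - 91*1/484) - 45093*1/45448 = -5/(117*(½ - 91/484)) - 45093/45448 = -5/(117*151/484) - 45093/45448 = -5/117*484/151 - 45093/45448 = -2420/17667 - 45093/45448 = -69741707/61763832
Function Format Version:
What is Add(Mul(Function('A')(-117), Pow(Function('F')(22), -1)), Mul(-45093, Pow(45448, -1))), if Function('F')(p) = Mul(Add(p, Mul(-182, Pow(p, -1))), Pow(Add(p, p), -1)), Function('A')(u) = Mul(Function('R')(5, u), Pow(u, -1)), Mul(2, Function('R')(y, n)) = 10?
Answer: Rational(-69741707, 61763832) ≈ -1.1292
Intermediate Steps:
Function('R')(y, n) = 5 (Function('R')(y, n) = Mul(Rational(1, 2), 10) = 5)
Function('A')(u) = Mul(5, Pow(u, -1))
Function('F')(p) = Mul(Rational(1, 2), Pow(p, -1), Add(p, Mul(-182, Pow(p, -1)))) (Function('F')(p) = Mul(Add(p, Mul(-182, Pow(p, -1))), Pow(Mul(2, p), -1)) = Mul(Add(p, Mul(-182, Pow(p, -1))), Mul(Rational(1, 2), Pow(p, -1))) = Mul(Rational(1, 2), Pow(p, -1), Add(p, Mul(-182, Pow(p, -1)))))
Add(Mul(Function('A')(-117), Pow(Function('F')(22), -1)), Mul(-45093, Pow(45448, -1))) = Add(Mul(Mul(5, Pow(-117, -1)), Pow(Add(Rational(1, 2), Mul(-91, Pow(22, -2))), -1)), Mul(-45093, Pow(45448, -1))) = Add(Mul(Mul(5, Rational(-1, 117)), Pow(Add(Rational(1, 2), Mul(-91, Rational(1, 484))), -1)), Mul(-45093, Rational(1, 45448))) = Add(Mul(Rational(-5, 117), Pow(Add(Rational(1, 2), Rational(-91, 484)), -1)), Rational(-45093, 45448)) = Add(Mul(Rational(-5, 117), Pow(Rational(151, 484), -1)), Rational(-45093, 45448)) = Add(Mul(Rational(-5, 117), Rational(484, 151)), Rational(-45093, 45448)) = Add(Rational(-2420, 17667), Rational(-45093, 45448)) = Rational(-69741707, 61763832)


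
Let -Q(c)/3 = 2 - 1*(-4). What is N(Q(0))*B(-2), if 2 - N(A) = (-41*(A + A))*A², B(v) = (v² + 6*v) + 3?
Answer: 2391110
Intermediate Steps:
Q(c) = -18 (Q(c) = -3*(2 - 1*(-4)) = -3*(2 + 4) = -3*6 = -18)
B(v) = 3 + v² + 6*v
N(A) = 2 + 82*A³ (N(A) = 2 - (-41*(A + A))*A² = 2 - (-82*A)*A² = 2 - (-82)*A³ = 2 + 82*A³)
N(Q(0))*B(-2) = (2 + 82*(-18)³)*(3 + (-2)² + 6*(-2)) = (2 + 82*(-5832))*(3 + 4 - 12) = (2 - 478224)*(-5) = -478222*(-5) = 2391110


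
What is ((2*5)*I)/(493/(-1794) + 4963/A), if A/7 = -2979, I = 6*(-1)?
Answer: 106886520/913531 ≈ 117.00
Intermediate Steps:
I = -6
A = -20853 (A = 7*(-2979) = -20853)
((2*5)*I)/(493/(-1794) + 4963/A) = ((2*5)*(-6))/(493/(-1794) + 4963/(-20853)) = (10*(-6))/(493*(-1/1794) + 4963*(-1/20853)) = -60/(-493/1794 - 709/2979) = -60/(-913531/1781442) = -60*(-1781442/913531) = 106886520/913531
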